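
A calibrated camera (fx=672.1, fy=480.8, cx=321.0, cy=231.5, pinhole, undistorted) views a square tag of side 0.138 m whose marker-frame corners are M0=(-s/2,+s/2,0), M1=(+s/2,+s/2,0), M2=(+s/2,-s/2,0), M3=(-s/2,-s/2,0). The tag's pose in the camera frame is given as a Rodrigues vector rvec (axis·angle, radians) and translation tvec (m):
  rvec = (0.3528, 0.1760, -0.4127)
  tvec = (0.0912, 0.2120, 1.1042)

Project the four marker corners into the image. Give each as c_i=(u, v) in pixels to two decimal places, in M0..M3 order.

c0=(355.16, 356.20) c1=(431.65, 338.31) c2=(399.34, 289.18) c3=(320.95, 309.20)

Intrinsics K: fx=672.1, fy=480.8, cx=321.0, cy=231.5
Marker side s = 0.138 m; corners in marker frame (Z=0):
  M0 = (-0.0690, +0.0690, 0)
  M1 = (+0.0690, +0.0690, 0)
  M2 = (+0.0690, -0.0690, 0)
  M3 = (-0.0690, -0.0690, 0)
rvec = (0.3528, 0.1760, -0.4127), |rvec| = θ = 0.57076 rad = 32.702°
Rodrigues: sinθ=0.54027, 1−cosθ=0.15851; R = I + sinθ·[k]× + (1−cosθ)·[k]×²:
    [+0.90205 +0.42087 +0.09575]
    [-0.36044 +0.85656 -0.36930]
    [-0.23744 +0.29861 +0.92437]
t = (0.0912, 0.2120, 1.1042) m
M0: Pc = R·M0+t = (+0.05800, +0.29597, +1.14119); u = 672.1·(+0.05800)/1.14119 + 321.0 = 355.1579, v = 480.8·(+0.29597)/1.14119 + 231.5 = 356.1981
M1: Pc = R·M1+t = (+0.18248, +0.24623, +1.10842); u = 672.1·(+0.18248)/1.10842 + 321.0 = 431.6492, v = 480.8·(+0.24623)/1.10842 + 231.5 = 338.3083
M2: Pc = R·M2+t = (+0.12440, +0.12803, +1.06721); u = 672.1·(+0.12440)/1.06721 + 321.0 = 399.3448, v = 480.8·(+0.12803)/1.06721 + 231.5 = 289.1785
M3: Pc = R·M3+t = (-0.00008, +0.17777, +1.09998); u = 672.1·(-0.00008)/1.09998 + 321.0 = 320.9501, v = 480.8·(+0.17777)/1.09998 + 231.5 = 309.2021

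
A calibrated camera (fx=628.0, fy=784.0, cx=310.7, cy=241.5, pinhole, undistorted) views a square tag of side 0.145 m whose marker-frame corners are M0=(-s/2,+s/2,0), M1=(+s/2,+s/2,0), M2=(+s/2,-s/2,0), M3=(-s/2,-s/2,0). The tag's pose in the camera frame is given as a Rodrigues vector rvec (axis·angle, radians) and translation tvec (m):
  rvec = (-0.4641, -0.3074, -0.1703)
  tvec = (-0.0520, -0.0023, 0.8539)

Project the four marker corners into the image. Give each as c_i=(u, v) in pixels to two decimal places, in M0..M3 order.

c0=(229.50, 308.35) c1=(335.02, 292.32) c2=(310.33, 178.60) c3=(210.78, 187.21)

Intrinsics K: fx=628.0, fy=784.0, cx=310.7, cy=241.5
Marker side s = 0.145 m; corners in marker frame (Z=0):
  M0 = (-0.0725, +0.0725, 0)
  M1 = (+0.0725, +0.0725, 0)
  M2 = (+0.0725, -0.0725, 0)
  M3 = (-0.0725, -0.0725, 0)
rvec = (-0.4641, -0.3074, -0.1703), |rvec| = θ = 0.58214 rad = 33.354°
Rodrigues: sinθ=0.54981, 1−cosθ=0.16471; R = I + sinθ·[k]× + (1−cosθ)·[k]×²:
    [+0.93998 +0.23018 -0.25191]
    [-0.09150 +0.88122 +0.46377]
    [+0.32874 -0.41288 +0.84938]
t = (-0.0520, -0.0023, 0.8539) m
M0: Pc = R·M0+t = (-0.10346, +0.06822, +0.80013); u = 628.0·(-0.10346)/0.80013 + 310.7 = 229.4973, v = 784.0·(+0.06822)/0.80013 + 241.5 = 308.3467
M1: Pc = R·M1+t = (+0.03284, +0.05495, +0.84780); u = 628.0·(+0.03284)/0.84780 + 310.7 = 335.0234, v = 784.0·(+0.05495)/0.84780 + 241.5 = 292.3188
M2: Pc = R·M2+t = (-0.00054, -0.07282, +0.90767); u = 628.0·(-0.00054)/0.90767 + 310.7 = 310.3264, v = 784.0·(-0.07282)/0.90767 + 241.5 = 178.5997
M3: Pc = R·M3+t = (-0.13684, -0.05955, +0.86000); u = 628.0·(-0.13684)/0.86000 + 310.7 = 210.7775, v = 784.0·(-0.05955)/0.86000 + 241.5 = 187.2087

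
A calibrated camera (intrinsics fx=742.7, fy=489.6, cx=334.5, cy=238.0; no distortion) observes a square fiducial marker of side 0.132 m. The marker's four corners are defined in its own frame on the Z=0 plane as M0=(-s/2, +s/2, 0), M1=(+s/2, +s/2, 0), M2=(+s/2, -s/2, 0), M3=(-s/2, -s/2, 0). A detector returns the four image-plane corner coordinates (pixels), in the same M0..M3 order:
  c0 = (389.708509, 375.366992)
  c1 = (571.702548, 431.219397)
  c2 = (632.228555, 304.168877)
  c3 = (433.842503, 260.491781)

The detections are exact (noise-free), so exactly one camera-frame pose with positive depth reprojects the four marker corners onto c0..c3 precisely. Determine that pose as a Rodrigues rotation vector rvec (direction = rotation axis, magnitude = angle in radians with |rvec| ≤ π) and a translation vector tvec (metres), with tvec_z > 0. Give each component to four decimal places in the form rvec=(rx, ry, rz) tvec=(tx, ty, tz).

Intrinsics K: fx=742.7, fy=489.6, cx=334.5, cy=238.0
Marker side s = 0.132 m; corners in marker frame (Z=0):
  M0 = (-0.0660, +0.0660, 0)
  M1 = (+0.0660, +0.0660, 0)
  M2 = (+0.0660, -0.0660, 0)
  M3 = (-0.0660, -0.0660, 0)
Detected image corners:
  c0 = (389.708509, 375.366992) px
  c1 = (571.702548, 431.219397) px
  c2 = (632.228555, 304.168877) px
  c3 = (433.842503, 260.491781) px
Planar DLT: solve 8×8 A·h = b for H (H[2,2]=1):
  H  [+969.69176 -190.87336 +500.36944]
  H  [+60.67320 +1050.02904 +342.87958]
  H  [-0.92629 +0.39807 +1.00000]
B = K⁻¹H; ‖b₁‖=2.038586, ‖b₂‖=2.038586; λ = 2/(‖b₁‖+‖b₂‖) = 0.490536, sign → tz>0 ⇒ λ=+0.490536
r₁ = λ·B[:,0] = (+0.84510,+0.28167,-0.45438); r₂ = λ·B[:,1] = (-0.21401,+0.95711,+0.19527)
r₃ = r₁×r₂ = (+0.48989,-0.06778,+0.86914); SVD([r₁ r₂ r₃]) → R = UVᵀ:
  R  [+0.84510 -0.21401 +0.48989]
  R  [+0.28167 +0.95711 -0.06778]
  R  [-0.45438 +0.19527 +0.86914]
t = (+0.10955, +0.10508, +0.49054) m
tr R = 2.671362; θ = arccos((tr R − 1)/2) = 0.581425 rad = 33.313°
axis k = ((R−Rᵀ)₃₂, (R−Rᵀ)₁₃, (R−Rᵀ)₂₁) / (2 sinθ) = (+0.239475, +0.859659, +0.451263)
rvec = θ·k = (+0.139237, +0.499827, +0.262376)

rvec=(0.1392, 0.4998, 0.2624) tvec=(0.1096, 0.1051, 0.4905)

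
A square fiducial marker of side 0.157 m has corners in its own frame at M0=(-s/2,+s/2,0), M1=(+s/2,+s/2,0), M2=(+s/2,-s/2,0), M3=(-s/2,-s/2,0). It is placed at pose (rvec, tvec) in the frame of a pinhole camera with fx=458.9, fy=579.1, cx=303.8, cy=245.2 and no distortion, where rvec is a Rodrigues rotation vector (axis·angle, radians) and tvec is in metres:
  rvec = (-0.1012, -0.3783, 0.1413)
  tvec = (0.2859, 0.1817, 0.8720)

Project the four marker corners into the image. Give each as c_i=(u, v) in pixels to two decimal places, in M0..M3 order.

c0=(416.29, 416.57) c1=(483.54, 421.62) c2=(489.05, 319.41) c3=(423.70, 307.70)

Intrinsics K: fx=458.9, fy=579.1, cx=303.8, cy=245.2
Marker side s = 0.157 m; corners in marker frame (Z=0):
  M0 = (-0.0785, +0.0785, 0)
  M1 = (+0.0785, +0.0785, 0)
  M2 = (+0.0785, -0.0785, 0)
  M3 = (-0.0785, -0.0785, 0)
rvec = (-0.1012, -0.3783, 0.1413), |rvec| = θ = 0.41631 rad = 23.853°
Rodrigues: sinθ=0.40439, 1−cosθ=0.08541; R = I + sinθ·[k]× + (1−cosθ)·[k]×²:
    [+0.91963 -0.11839 -0.37451]
    [+0.15612 +0.98511 +0.07196]
    [+0.36042 -0.12465 +0.92442]
t = (0.2859, 0.1817, 0.8720) m
M0: Pc = R·M0+t = (+0.20442, +0.24678, +0.83392); u = 458.9·(+0.20442)/0.83392 + 303.8 = 416.2880, v = 579.1·(+0.24678)/0.83392 + 245.2 = 416.5684
M1: Pc = R·M1+t = (+0.34880, +0.27129, +0.89051); u = 458.9·(+0.34880)/0.89051 + 303.8 = 483.5438, v = 579.1·(+0.27129)/0.89051 + 245.2 = 421.6186
M2: Pc = R·M2+t = (+0.36738, +0.11662, +0.91008); u = 458.9·(+0.36738)/0.91008 + 303.8 = 489.0510, v = 579.1·(+0.11662)/0.91008 + 245.2 = 319.4102
M3: Pc = R·M3+t = (+0.22300, +0.09211, +0.85349); u = 458.9·(+0.22300)/0.85349 + 303.8 = 423.7024, v = 579.1·(+0.09211)/0.85349 + 245.2 = 307.6994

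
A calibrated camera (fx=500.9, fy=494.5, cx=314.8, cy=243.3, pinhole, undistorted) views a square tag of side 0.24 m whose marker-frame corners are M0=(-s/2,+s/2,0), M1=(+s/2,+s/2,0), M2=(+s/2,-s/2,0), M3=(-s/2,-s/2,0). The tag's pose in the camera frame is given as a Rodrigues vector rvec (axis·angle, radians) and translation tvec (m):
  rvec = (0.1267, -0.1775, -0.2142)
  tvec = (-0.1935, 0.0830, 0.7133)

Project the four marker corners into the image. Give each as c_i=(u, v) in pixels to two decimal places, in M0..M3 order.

Intrinsics K: fx=500.9, fy=494.5, cx=314.8, cy=243.3
Marker side s = 0.24 m; corners in marker frame (Z=0):
  M0 = (-0.1200, +0.1200, 0)
  M1 = (+0.1200, +0.1200, 0)
  M2 = (+0.1200, -0.1200, 0)
  M3 = (-0.1200, -0.1200, 0)
rvec = (0.1267, -0.1775, -0.2142), |rvec| = θ = 0.30568 rad = 17.514°
Rodrigues: sinθ=0.30094, 1−cosθ=0.04636; R = I + sinθ·[k]× + (1−cosθ)·[k]×²:
    [+0.96161 +0.19972 -0.18821]
    [-0.22204 +0.96927 -0.10587]
    [+0.16128 +0.14360 +0.97641]
t = (-0.1935, 0.0830, 0.7133) m
M0: Pc = R·M0+t = (-0.28493, +0.22596, +0.71118); u = 500.9·(-0.28493)/0.71118 + 314.8 = 114.1195, v = 494.5·(+0.22596)/0.71118 + 243.3 = 400.4138
M1: Pc = R·M1+t = (-0.05414, +0.17267, +0.74989); u = 500.9·(-0.05414)/0.74989 + 314.8 = 278.6358, v = 494.5·(+0.17267)/0.74989 + 243.3 = 357.1633
M2: Pc = R·M2+t = (-0.10207, -0.05996, +0.71542); u = 500.9·(-0.10207)/0.71542 + 314.8 = 243.3334, v = 494.5·(-0.05996)/0.71542 + 243.3 = 201.8576
M3: Pc = R·M3+t = (-0.33286, -0.00667, +0.67671); u = 500.9·(-0.33286)/0.67671 + 314.8 = 68.4193, v = 494.5·(-0.00667)/0.67671 + 243.3 = 238.4272

c0=(114.12, 400.41) c1=(278.64, 357.16) c2=(243.33, 201.86) c3=(68.42, 238.43)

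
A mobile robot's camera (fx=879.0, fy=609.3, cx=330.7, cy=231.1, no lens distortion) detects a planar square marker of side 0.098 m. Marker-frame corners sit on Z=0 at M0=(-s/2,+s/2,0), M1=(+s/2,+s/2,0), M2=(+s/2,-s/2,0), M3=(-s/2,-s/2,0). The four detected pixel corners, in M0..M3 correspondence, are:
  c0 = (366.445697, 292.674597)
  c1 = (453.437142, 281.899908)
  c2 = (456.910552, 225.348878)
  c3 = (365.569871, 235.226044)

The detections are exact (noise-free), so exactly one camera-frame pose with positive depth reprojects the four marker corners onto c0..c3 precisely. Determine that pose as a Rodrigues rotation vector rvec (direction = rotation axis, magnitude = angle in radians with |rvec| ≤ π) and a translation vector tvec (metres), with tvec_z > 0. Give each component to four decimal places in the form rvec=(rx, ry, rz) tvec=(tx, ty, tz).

Intrinsics K: fx=879.0, fy=609.3, cx=330.7, cy=231.1
Marker side s = 0.098 m; corners in marker frame (Z=0):
  M0 = (-0.0490, +0.0490, 0)
  M1 = (+0.0490, +0.0490, 0)
  M2 = (+0.0490, -0.0490, 0)
  M3 = (-0.0490, -0.0490, 0)
Detected image corners:
  c0 = (366.445697, 292.674597) px
  c1 = (453.437142, 281.899908) px
  c2 = (456.910552, 225.348878) px
  c3 = (365.569871, 235.226044) px
Planar DLT: solve 8×8 A·h = b for H (H[2,2]=1):
  H  [+1012.57784 +192.33802 +411.12429]
  H  [-40.39307 +711.32644 +259.42391]
  H  [+0.25150 +0.50139 +1.00000]
B = K⁻¹H; ‖b₁‖=1.098805, ‖b₂‖=1.098805; λ = 2/(‖b₁‖+‖b₂‖) = 0.910079, sign → tz>0 ⇒ λ=+0.910079
r₁ = λ·B[:,0] = (+0.96227,-0.14715,+0.22889); r₂ = λ·B[:,1] = (+0.02747,+0.88940,+0.45630)
r₃ = r₁×r₂ = (-0.27072,-0.43280,+0.85988); SVD([r₁ r₂ r₃]) → R = UVᵀ:
  R  [+0.96227 +0.02747 -0.27072]
  R  [-0.14715 +0.88940 -0.43280]
  R  [+0.22889 +0.45630 +0.85988]
t = (+0.08327, +0.04231, +0.91008) m
tr R = 2.711552; θ = arccos((tr R − 1)/2) = 0.543748 rad = 31.154°
axis k = ((R−Rᵀ)₃₂, (R−Rᵀ)₁₃, (R−Rᵀ)₂₁) / (2 sinθ) = (+0.859286, -0.482854, -0.168760)
rvec = θ·k = (+0.467235, -0.262551, -0.091763)

rvec=(0.4672, -0.2626, -0.0918) tvec=(0.0833, 0.0423, 0.9101)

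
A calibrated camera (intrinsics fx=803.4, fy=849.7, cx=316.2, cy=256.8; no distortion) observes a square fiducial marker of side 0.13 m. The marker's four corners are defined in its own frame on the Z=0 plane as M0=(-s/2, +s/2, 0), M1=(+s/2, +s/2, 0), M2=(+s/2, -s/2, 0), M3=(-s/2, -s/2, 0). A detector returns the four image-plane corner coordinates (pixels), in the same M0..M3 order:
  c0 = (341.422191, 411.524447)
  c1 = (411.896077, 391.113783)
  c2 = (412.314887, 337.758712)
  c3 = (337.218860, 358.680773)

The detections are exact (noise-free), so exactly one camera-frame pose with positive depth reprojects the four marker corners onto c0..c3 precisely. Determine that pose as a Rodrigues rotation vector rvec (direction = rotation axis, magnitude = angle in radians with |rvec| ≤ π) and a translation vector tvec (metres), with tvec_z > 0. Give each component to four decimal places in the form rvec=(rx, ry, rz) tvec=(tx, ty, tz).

rvec=(0.7098, -0.2362, -0.1693) tvec=(0.1014, 0.1903, 1.3620)

Intrinsics K: fx=803.4, fy=849.7, cx=316.2, cy=256.8
Marker side s = 0.13 m; corners in marker frame (Z=0):
  M0 = (-0.0650, +0.0650, 0)
  M1 = (+0.0650, +0.0650, 0)
  M2 = (+0.0650, -0.0650, 0)
  M3 = (-0.0650, -0.0650, 0)
Detected image corners:
  c0 = (341.422191, 411.524447) px
  c1 = (411.896077, 391.113783) px
  c2 = (412.314887, 337.758712) px
  c3 = (337.218860, 358.680773) px
Planar DLT: solve 8×8 A·h = b for H (H[2,2]=1):
  H  [+602.48355 +196.83414 +376.01460]
  H  [-115.85806 +590.42432 +375.53012]
  H  [+0.11488 +0.48551 +1.00000]
B = K⁻¹H; ‖b₁‖=0.734214, ‖b₂‖=0.734214; λ = 2/(‖b₁‖+‖b₂‖) = 1.362001, sign → tz>0 ⇒ λ=+1.362001
r₁ = λ·B[:,0] = (+0.95981,-0.23300,+0.15646); r₂ = λ·B[:,1] = (+0.07344,+0.74655,+0.66126)
r₃ = r₁×r₂ = (-0.27088,-0.62319,+0.73366); SVD([r₁ r₂ r₃]) → R = UVᵀ:
  R  [+0.95981 +0.07344 -0.27088]
  R  [-0.23300 +0.74655 -0.62319]
  R  [+0.15646 +0.66126 +0.73366]
t = (+0.10140, +0.19031, +1.36200) m
tr R = 2.440021; θ = arccos((tr R − 1)/2) = 0.766979 rad = 43.945°
axis k = ((R−Rᵀ)₃₂, (R−Rᵀ)₁₃, (R−Rᵀ)₂₁) / (2 sinθ) = (+0.925448, -0.307897, -0.220784)
rvec = θ·k = (+0.709799, -0.236151, -0.169337)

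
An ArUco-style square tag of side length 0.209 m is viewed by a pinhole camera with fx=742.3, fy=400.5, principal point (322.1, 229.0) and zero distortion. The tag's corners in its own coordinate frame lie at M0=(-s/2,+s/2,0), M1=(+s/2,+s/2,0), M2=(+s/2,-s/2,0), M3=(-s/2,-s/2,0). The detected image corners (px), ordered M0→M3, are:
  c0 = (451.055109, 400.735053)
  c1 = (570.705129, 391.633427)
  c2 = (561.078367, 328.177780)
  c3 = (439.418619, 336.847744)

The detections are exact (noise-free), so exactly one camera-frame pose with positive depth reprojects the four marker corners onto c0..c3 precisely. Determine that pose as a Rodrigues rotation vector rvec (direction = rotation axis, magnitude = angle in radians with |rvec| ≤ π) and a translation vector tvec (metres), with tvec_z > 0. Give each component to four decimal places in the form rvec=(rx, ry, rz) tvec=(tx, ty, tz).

Intrinsics K: fx=742.3, fy=400.5, cx=322.1, cy=229.0
Marker side s = 0.209 m; corners in marker frame (Z=0):
  M0 = (-0.1045, +0.1045, 0)
  M1 = (+0.1045, +0.1045, 0)
  M2 = (+0.1045, -0.1045, 0)
  M3 = (-0.1045, -0.1045, 0)
Detected image corners:
  c0 = (451.055109, 400.735053) px
  c1 = (570.705129, 391.633427) px
  c2 = (561.078367, 328.177780) px
  c3 = (439.418619, 336.847744) px
Planar DLT: solve 8×8 A·h = b for H (H[2,2]=1):
  H  [+599.01295 +89.22278 +505.87775]
  H  [-26.84564 +332.29982 +364.58105]
  H  [+0.04303 +0.07591 +1.00000]
B = K⁻¹H; ‖b₁‖=0.794771, ‖b₂‖=0.794771; λ = 2/(‖b₁‖+‖b₂‖) = 1.258225, sign → tz>0 ⇒ λ=+1.258225
r₁ = λ·B[:,0] = (+0.99185,-0.11530,+0.05414); r₂ = λ·B[:,1] = (+0.10979,+0.98936,+0.09551)
r₃ = r₁×r₂ = (-0.06458,-0.08878,+0.99396); SVD([r₁ r₂ r₃]) → R = UVᵀ:
  R  [+0.99185 +0.10979 -0.06458]
  R  [-0.11530 +0.98936 -0.08878]
  R  [+0.05414 +0.09551 +0.99396]
t = (+0.31151, +0.42595, +1.25822) m
tr R = 2.975165; θ = arccos((tr R − 1)/2) = 0.157755 rad = 9.039°
axis k = ((R−Rᵀ)₃₂, (R−Rᵀ)₁₃, (R−Rᵀ)₂₁) / (2 sinθ) = (+0.586535, -0.377848, -0.716385)
rvec = θ·k = (+0.092529, -0.059607, -0.113013)

rvec=(0.0925, -0.0596, -0.1130) tvec=(0.3115, 0.4259, 1.2582)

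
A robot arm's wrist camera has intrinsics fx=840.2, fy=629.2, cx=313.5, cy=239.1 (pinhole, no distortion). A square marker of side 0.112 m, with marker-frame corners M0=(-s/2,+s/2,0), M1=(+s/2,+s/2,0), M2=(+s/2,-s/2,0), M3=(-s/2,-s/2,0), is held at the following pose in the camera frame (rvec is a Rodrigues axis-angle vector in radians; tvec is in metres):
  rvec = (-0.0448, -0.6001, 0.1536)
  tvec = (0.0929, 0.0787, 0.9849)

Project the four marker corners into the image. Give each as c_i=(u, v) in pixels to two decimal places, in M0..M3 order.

Intrinsics K: fx=840.2, fy=629.2, cx=313.5, cy=239.1
Marker side s = 0.112 m; corners in marker frame (Z=0):
  M0 = (-0.0560, +0.0560, 0)
  M1 = (+0.0560, +0.0560, 0)
  M2 = (+0.0560, -0.0560, 0)
  M3 = (-0.0560, -0.0560, 0)
rvec = (-0.0448, -0.6001, 0.1536), |rvec| = θ = 0.62106 rad = 35.584°
Rodrigues: sinθ=0.58190, 1−cosθ=0.18674; R = I + sinθ·[k]× + (1−cosθ)·[k]×²:
    [+0.81423 -0.13090 -0.56559]
    [+0.15693 +0.98761 -0.00265]
    [+0.55893 -0.08660 +0.82468]
t = (0.0929, 0.0787, 0.9849) m
M0: Pc = R·M0+t = (+0.03997, +0.12522, +0.94875); u = 840.2·(+0.03997)/0.94875 + 313.5 = 348.8993, v = 629.2·(+0.12522)/0.94875 + 239.1 = 322.1430
M1: Pc = R·M1+t = (+0.13117, +0.14279, +1.01135); u = 840.2·(+0.13117)/1.01135 + 313.5 = 422.4694, v = 629.2·(+0.14279)/1.01135 + 239.1 = 327.9377
M2: Pc = R·M2+t = (+0.14583, +0.03218, +1.02105); u = 840.2·(+0.14583)/1.02105 + 313.5 = 433.4982, v = 629.2·(+0.03218)/1.02105 + 239.1 = 258.9316
M3: Pc = R·M3+t = (+0.05463, +0.01461, +0.95845); u = 840.2·(+0.05463)/0.95845 + 313.5 = 361.3929, v = 629.2·(+0.01461)/0.95845 + 239.1 = 248.6885

c0=(348.90, 322.14) c1=(422.47, 327.94) c2=(433.50, 258.93) c3=(361.39, 248.69)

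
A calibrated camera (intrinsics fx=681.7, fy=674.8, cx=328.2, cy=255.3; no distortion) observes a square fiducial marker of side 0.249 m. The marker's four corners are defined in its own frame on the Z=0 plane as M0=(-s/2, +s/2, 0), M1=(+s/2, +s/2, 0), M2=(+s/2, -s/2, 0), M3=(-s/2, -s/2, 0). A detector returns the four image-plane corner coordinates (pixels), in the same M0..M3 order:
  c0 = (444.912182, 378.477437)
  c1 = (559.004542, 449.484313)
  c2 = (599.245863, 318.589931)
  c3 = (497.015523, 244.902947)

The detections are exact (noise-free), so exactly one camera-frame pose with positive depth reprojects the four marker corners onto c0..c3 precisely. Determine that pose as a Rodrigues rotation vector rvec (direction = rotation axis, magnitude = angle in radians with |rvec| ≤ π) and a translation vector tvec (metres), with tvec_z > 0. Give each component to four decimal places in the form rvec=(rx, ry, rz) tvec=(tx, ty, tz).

Intrinsics K: fx=681.7, fy=674.8, cx=328.2, cy=255.3
Marker side s = 0.249 m; corners in marker frame (Z=0):
  M0 = (-0.1245, +0.1245, 0)
  M1 = (+0.1245, +0.1245, 0)
  M2 = (+0.1245, -0.1245, 0)
  M3 = (-0.1245, -0.1245, 0)
Detected image corners:
  c0 = (444.912182, 378.477437) px
  c1 = (559.004542, 449.484313) px
  c2 = (599.245863, 318.589931) px
  c3 = (497.015523, 244.902947) px
Planar DLT: solve 8×8 A·h = b for H (H[2,2]=1):
  H  [+570.61858 -357.33378 +527.74937]
  H  [+381.67819 +416.48078 +346.33337]
  H  [+0.26133 -0.32888 +1.00000]
B = K⁻¹H; ‖b₁‖=0.889945, ‖b₂‖=0.889945; λ = 2/(‖b₁‖+‖b₂‖) = 1.123665, sign → tz>0 ⇒ λ=+1.123665
r₁ = λ·B[:,0] = (+0.79919,+0.52447,+0.29365); r₂ = λ·B[:,1] = (-0.41108,+0.83333,-0.36955)
r₃ = r₁×r₂ = (-0.43853,+0.17463,+0.88159); SVD([r₁ r₂ r₃]) → R = UVᵀ:
  R  [+0.79919 -0.41108 -0.43853]
  R  [+0.52447 +0.83333 +0.17463]
  R  [+0.29365 -0.36955 +0.88159]
t = (+0.32892, +0.15159, +1.12366) m
tr R = 2.514111; θ = arccos((tr R − 1)/2) = 0.712002 rad = 40.795°
axis k = ((R−Rᵀ)₃₂, (R−Rᵀ)₁₃, (R−Rᵀ)₂₁) / (2 sinθ) = (-0.416455, -0.560323, +0.715963)
rvec = θ·k = (-0.296517, -0.398951, +0.509767)

rvec=(-0.2965, -0.3990, 0.5098) tvec=(0.3289, 0.1516, 1.1237)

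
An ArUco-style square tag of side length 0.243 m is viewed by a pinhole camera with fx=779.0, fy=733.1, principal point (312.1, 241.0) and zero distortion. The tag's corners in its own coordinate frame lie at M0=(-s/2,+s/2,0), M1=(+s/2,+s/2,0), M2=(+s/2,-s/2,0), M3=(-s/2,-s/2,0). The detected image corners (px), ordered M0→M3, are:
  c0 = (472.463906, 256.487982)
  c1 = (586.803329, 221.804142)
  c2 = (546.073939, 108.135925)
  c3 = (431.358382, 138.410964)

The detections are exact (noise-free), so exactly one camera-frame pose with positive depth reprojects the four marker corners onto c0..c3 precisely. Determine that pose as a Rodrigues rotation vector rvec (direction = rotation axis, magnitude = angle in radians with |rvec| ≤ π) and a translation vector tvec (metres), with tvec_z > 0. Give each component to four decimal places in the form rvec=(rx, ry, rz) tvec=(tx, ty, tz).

Intrinsics K: fx=779.0, fy=733.1, cx=312.1, cy=241.0
Marker side s = 0.243 m; corners in marker frame (Z=0):
  M0 = (-0.1215, +0.1215, 0)
  M1 = (+0.1215, +0.1215, 0)
  M2 = (+0.1215, -0.1215, 0)
  M3 = (-0.1215, -0.1215, 0)
Detected image corners:
  c0 = (472.463906, 256.487982) px
  c1 = (586.803329, 221.804142) px
  c2 = (546.073939, 108.135925) px
  c3 = (431.358382, 138.410964) px
Planar DLT: solve 8×8 A·h = b for H (H[2,2]=1):
  H  [+545.53227 +148.73508 +510.09323]
  H  [-107.20291 +469.69321 +180.65067]
  H  [+0.14577 -0.03856 +1.00000]
B = K⁻¹H; ‖b₁‖=0.686277, ‖b₂‖=0.686277; λ = 2/(‖b₁‖+‖b₂‖) = 1.457138, sign → tz>0 ⇒ λ=+1.457138
r₁ = λ·B[:,0] = (+0.93533,-0.28291,+0.21241); r₂ = λ·B[:,1] = (+0.30073,+0.95205,-0.05619)
r₃ = r₁×r₂ = (-0.18632,+0.11644,+0.97556); SVD([r₁ r₂ r₃]) → R = UVᵀ:
  R  [+0.93533 +0.30073 -0.18632]
  R  [-0.28291 +0.95205 +0.11644]
  R  [+0.21241 -0.05619 +0.97556]
t = (+0.37035, -0.11995, +1.45714) m
tr R = 2.862951; θ = arccos((tr R − 1)/2) = 0.372349 rad = 21.334°
axis k = ((R−Rᵀ)₃₂, (R−Rᵀ)₁₃, (R−Rᵀ)₂₁) / (2 sinθ) = (-0.237254, -0.548002, -0.802125)
rvec = θ·k = (-0.088341, -0.204048, -0.298670)

rvec=(-0.0883, -0.2040, -0.2987) tvec=(0.3704, -0.1200, 1.4571)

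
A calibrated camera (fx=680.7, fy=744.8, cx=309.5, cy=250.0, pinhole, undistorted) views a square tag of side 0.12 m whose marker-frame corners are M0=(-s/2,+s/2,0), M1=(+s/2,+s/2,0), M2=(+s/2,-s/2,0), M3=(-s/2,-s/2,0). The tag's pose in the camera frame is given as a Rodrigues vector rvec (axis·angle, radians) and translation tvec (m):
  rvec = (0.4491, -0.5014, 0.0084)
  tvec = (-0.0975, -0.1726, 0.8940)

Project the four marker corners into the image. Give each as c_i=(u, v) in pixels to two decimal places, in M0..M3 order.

Intrinsics K: fx=680.7, fy=744.8, cx=309.5, cy=250.0
Marker side s = 0.12 m; corners in marker frame (Z=0):
  M0 = (-0.0600, +0.0600, 0)
  M1 = (+0.0600, +0.0600, 0)
  M2 = (+0.0600, -0.0600, 0)
  M3 = (-0.0600, -0.0600, 0)
rvec = (0.4491, -0.5014, 0.0084), |rvec| = θ = 0.67317 rad = 38.570°
Rodrigues: sinθ=0.62347, 1−cosθ=0.21815; R = I + sinθ·[k]× + (1−cosθ)·[k]×²:
    [+0.87894 -0.11618 -0.46256]
    [-0.10062 +0.90287 -0.41797]
    [+0.46620 +0.41391 +0.78188]
t = (-0.0975, -0.1726, 0.8940) m
M0: Pc = R·M0+t = (-0.15721, -0.11239, +0.89086); u = 680.7·(-0.15721)/0.89086 + 309.5 = 189.3794, v = 744.8·(-0.11239)/0.89086 + 250.0 = 156.0368
M1: Pc = R·M1+t = (-0.05173, -0.12446, +0.94681); u = 680.7·(-0.05173)/0.94681 + 309.5 = 272.3059, v = 744.8·(-0.12446)/0.94681 + 250.0 = 152.0903
M2: Pc = R·M2+t = (-0.03779, -0.23281, +0.89714); u = 680.7·(-0.03779)/0.89714 + 309.5 = 280.8249, v = 744.8·(-0.23281)/0.89714 + 250.0 = 56.7223
M3: Pc = R·M3+t = (-0.14327, -0.22074, +0.84119); u = 680.7·(-0.14327)/0.84119 + 309.5 = 193.5684, v = 744.8·(-0.22074)/0.84119 + 250.0 = 54.5593

c0=(189.38, 156.04) c1=(272.31, 152.09) c2=(280.82, 56.72) c3=(193.57, 54.56)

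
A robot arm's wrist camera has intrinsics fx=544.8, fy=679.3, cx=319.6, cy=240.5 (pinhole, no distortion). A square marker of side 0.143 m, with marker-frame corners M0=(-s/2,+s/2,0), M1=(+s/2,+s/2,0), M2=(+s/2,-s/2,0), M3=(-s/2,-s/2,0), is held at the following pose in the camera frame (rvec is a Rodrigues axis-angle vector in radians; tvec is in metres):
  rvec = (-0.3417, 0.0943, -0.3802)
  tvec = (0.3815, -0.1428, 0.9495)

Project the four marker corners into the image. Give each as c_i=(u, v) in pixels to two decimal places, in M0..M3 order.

Intrinsics K: fx=544.8, fy=679.3, cx=319.6, cy=240.5
Marker side s = 0.143 m; corners in marker frame (Z=0):
  M0 = (-0.0715, +0.0715, 0)
  M1 = (+0.0715, +0.0715, 0)
  M2 = (+0.0715, -0.0715, 0)
  M3 = (-0.0715, -0.0715, 0)
rvec = (-0.3417, 0.0943, -0.3802), |rvec| = θ = 0.51981 rad = 29.783°
Rodrigues: sinθ=0.49672, 1−cosθ=0.13209; R = I + sinθ·[k]× + (1−cosθ)·[k]×²:
    [+0.92499 +0.34756 +0.15362]
    [-0.37906 +0.87226 +0.30899]
    [-0.02660 -0.34404 +0.93858]
t = (0.3815, -0.1428, 0.9495) m
M0: Pc = R·M0+t = (+0.34021, -0.05333, +0.92680); u = 544.8·(+0.34021)/0.92680 + 319.6 = 519.5868, v = 679.3·(-0.05333)/0.92680 + 240.5 = 201.4113
M1: Pc = R·M1+t = (+0.47249, -0.10754, +0.92300); u = 544.8·(+0.47249)/0.92300 + 319.6 = 598.4855, v = 679.3·(-0.10754)/0.92300 + 240.5 = 161.3565
M2: Pc = R·M2+t = (+0.42279, -0.23227, +0.97220); u = 544.8·(+0.42279)/0.97220 + 319.6 = 556.5212, v = 679.3·(-0.23227)/0.97220 + 240.5 = 78.2072
M3: Pc = R·M3+t = (+0.29051, -0.17806, +0.97600); u = 544.8·(+0.29051)/0.97600 + 319.6 = 481.7632, v = 679.3·(-0.17806)/0.97600 + 240.5 = 116.5670

c0=(519.59, 201.41) c1=(598.49, 161.36) c2=(556.52, 78.21) c3=(481.76, 116.57)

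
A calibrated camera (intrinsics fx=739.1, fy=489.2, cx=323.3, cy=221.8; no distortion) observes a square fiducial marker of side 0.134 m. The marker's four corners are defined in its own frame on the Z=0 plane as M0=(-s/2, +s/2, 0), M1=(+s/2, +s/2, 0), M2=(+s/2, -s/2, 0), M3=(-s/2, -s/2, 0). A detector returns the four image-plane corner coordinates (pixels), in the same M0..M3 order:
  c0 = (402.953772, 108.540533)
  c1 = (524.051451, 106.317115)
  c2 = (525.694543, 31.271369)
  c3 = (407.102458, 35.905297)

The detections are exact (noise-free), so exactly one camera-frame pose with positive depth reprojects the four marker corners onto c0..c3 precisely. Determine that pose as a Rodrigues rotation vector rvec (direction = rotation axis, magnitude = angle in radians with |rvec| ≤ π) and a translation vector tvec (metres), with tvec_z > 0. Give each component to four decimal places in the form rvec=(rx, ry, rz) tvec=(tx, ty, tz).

rvec=(-0.1417, 0.2110, 0.0364) tvec=(0.1601, -0.2608, 0.8411)

Intrinsics K: fx=739.1, fy=489.2, cx=323.3, cy=221.8
Marker side s = 0.134 m; corners in marker frame (Z=0):
  M0 = (-0.0670, +0.0670, 0)
  M1 = (+0.0670, +0.0670, 0)
  M2 = (+0.0670, -0.0670, 0)
  M3 = (-0.0670, -0.0670, 0)
Detected image corners:
  c0 = (402.953772, 108.540533) px
  c1 = (524.051451, 106.317115) px
  c2 = (525.694543, 31.271369) px
  c3 = (407.102458, 35.905297) px
Planar DLT: solve 8×8 A·h = b for H (H[2,2]=1):
  H  [+777.49346 -97.13262 +463.95798]
  H  [-43.39264 +539.46830 +70.13647]
  H  [-0.25114 -0.16209 +1.00000]
B = K⁻¹H; ‖b₁‖=1.188904, ‖b₂‖=1.188904; λ = 2/(‖b₁‖+‖b₂‖) = 0.841111, sign → tz>0 ⇒ λ=+0.841111
r₁ = λ·B[:,0] = (+0.97720,+0.02117,-0.21124); r₂ = λ·B[:,1] = (-0.05090,+0.98935,-0.13634)
r₃ = r₁×r₂ = (+0.20611,+0.14398,+0.96788); SVD([r₁ r₂ r₃]) → R = UVᵀ:
  R  [+0.97720 -0.05090 +0.20611]
  R  [+0.02117 +0.98935 +0.14398]
  R  [-0.21124 -0.13634 +0.96788]
t = (+0.16007, -0.26076, +0.84111) m
tr R = 2.934438; θ = arccos((tr R − 1)/2) = 0.256755 rad = 14.711°
axis k = ((R−Rᵀ)₃₂, (R−Rᵀ)₁₃, (R−Rᵀ)₂₁) / (2 sinθ) = (-0.551928, +0.821730, +0.141901)
rvec = θ·k = (-0.141711, +0.210984, +0.036434)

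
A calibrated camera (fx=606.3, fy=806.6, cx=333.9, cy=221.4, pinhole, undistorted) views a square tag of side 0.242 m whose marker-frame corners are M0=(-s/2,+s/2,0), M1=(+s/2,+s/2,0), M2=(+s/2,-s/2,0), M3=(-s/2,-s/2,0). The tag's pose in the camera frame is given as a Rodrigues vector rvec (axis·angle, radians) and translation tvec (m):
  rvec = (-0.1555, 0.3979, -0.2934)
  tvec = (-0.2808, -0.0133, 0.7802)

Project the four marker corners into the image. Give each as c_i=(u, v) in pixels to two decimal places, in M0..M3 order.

c0=(62.82, 361.56) c1=(211.29, 293.43) c2=(171.11, 46.30) c3=(35.46, 135.66)

Intrinsics K: fx=606.3, fy=806.6, cx=333.9, cy=221.4
Marker side s = 0.242 m; corners in marker frame (Z=0):
  M0 = (-0.1210, +0.1210, 0)
  M1 = (+0.1210, +0.1210, 0)
  M2 = (+0.1210, -0.1210, 0)
  M3 = (-0.1210, -0.1210, 0)
rvec = (-0.1555, 0.3979, -0.2934), |rvec| = θ = 0.51825 rad = 29.694°
Rodrigues: sinθ=0.49537, 1−cosθ=0.13132; R = I + sinθ·[k]× + (1−cosθ)·[k]×²:
    [+0.88051 +0.25019 +0.40263]
    [-0.31069 +0.94609 +0.09155]
    [-0.35802 -0.20571 +0.91077]
t = (-0.2808, -0.0133, 0.7802) m
M0: Pc = R·M0+t = (-0.35707, +0.13877, +0.79863); u = 606.3·(-0.35707)/0.79863 + 333.9 = 62.8226, v = 806.6·(+0.13877)/0.79863 + 221.4 = 361.5557
M1: Pc = R·M1+t = (-0.14399, +0.06358, +0.71199); u = 606.3·(-0.14399)/0.71199 + 333.9 = 211.2879, v = 806.6·(+0.06358)/0.71199 + 221.4 = 293.4325
M2: Pc = R·M2+t = (-0.20453, -0.16537, +0.76177); u = 606.3·(-0.20453)/0.76177 + 333.9 = 171.1113, v = 806.6·(-0.16537)/0.76177 + 221.4 = 46.2973
M3: Pc = R·M3+t = (-0.41761, -0.09018, +0.84841); u = 606.3·(-0.41761)/0.84841 + 333.9 = 35.4603, v = 806.6·(-0.09018)/0.84841 + 221.4 = 135.6611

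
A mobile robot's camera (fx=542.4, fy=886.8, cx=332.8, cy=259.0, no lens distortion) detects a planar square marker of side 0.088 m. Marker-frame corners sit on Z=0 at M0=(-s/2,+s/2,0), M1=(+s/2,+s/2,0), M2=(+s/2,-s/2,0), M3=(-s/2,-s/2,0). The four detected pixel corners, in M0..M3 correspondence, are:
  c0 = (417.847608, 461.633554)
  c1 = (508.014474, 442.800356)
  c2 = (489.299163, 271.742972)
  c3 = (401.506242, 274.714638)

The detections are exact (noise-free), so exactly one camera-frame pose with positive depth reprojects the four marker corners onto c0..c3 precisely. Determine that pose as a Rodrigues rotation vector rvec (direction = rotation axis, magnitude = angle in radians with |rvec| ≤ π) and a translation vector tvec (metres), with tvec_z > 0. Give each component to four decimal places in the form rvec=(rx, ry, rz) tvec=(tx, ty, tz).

Intrinsics K: fx=542.4, fy=886.8, cx=332.8, cy=259.0
Marker side s = 0.088 m; corners in marker frame (Z=0):
  M0 = (-0.0440, +0.0440, 0)
  M1 = (+0.0440, +0.0440, 0)
  M2 = (+0.0440, -0.0440, 0)
  M3 = (-0.0440, -0.0440, 0)
Detected image corners:
  c0 = (417.847608, 461.633554) px
  c1 = (508.014474, 442.800356) px
  c2 = (489.299163, 271.742972) px
  c3 = (401.506242, 274.714638) px
Planar DLT: solve 8×8 A·h = b for H (H[2,2]=1):
  H  [+1454.48582 -25.32203 +455.88796]
  H  [+232.39336 +1850.31541 +360.53702]
  H  [+0.97683 -0.49561 +1.00000]
B = K⁻¹H; ‖b₁‖=2.300083, ‖b₂‖=2.300083; λ = 2/(‖b₁‖+‖b₂‖) = 0.434767, sign → tz>0 ⇒ λ=+0.434767
r₁ = λ·B[:,0] = (+0.90528,-0.01010,+0.42469); r₂ = λ·B[:,1] = (+0.11191,+0.97008,-0.21547)
r₃ = r₁×r₂ = (-0.40981,+0.24259,+0.87932); SVD([r₁ r₂ r₃]) → R = UVᵀ:
  R  [+0.90528 +0.11191 -0.40981]
  R  [-0.01010 +0.97008 +0.24259]
  R  [+0.42469 -0.21547 +0.87932]
t = (+0.09866, +0.04978, +0.43477) m
tr R = 2.754678; θ = arccos((tr R − 1)/2) = 0.500508 rad = 28.677°
axis k = ((R−Rᵀ)₃₂, (R−Rᵀ)₁₃, (R−Rᵀ)₂₁) / (2 sinθ) = (-0.477278, -0.869508, -0.127131)
rvec = θ·k = (-0.238881, -0.435195, -0.063630)

rvec=(-0.2389, -0.4352, -0.0636) tvec=(0.0987, 0.0498, 0.4348)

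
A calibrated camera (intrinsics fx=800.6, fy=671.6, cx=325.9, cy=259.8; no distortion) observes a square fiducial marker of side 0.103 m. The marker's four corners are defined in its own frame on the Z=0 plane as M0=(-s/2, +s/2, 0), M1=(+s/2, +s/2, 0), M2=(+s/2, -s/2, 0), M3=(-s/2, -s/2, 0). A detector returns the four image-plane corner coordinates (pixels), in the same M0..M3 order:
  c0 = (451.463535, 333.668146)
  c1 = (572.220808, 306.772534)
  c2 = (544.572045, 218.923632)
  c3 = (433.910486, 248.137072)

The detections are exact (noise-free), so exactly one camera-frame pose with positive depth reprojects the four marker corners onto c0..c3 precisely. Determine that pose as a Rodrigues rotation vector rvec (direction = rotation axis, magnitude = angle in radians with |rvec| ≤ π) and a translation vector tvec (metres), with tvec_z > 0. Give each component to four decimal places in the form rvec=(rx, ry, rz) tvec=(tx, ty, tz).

Intrinsics K: fx=800.6, fy=671.6, cx=325.9, cy=259.8
Marker side s = 0.103 m; corners in marker frame (Z=0):
  M0 = (-0.0515, +0.0515, 0)
  M1 = (+0.0515, +0.0515, 0)
  M2 = (+0.0515, -0.0515, 0)
  M3 = (-0.0515, -0.0515, 0)
Detected image corners:
  c0 = (451.463535, 333.668146) px
  c1 = (572.220808, 306.772534) px
  c2 = (544.572045, 218.923632) px
  c3 = (433.910486, 248.137072) px
Planar DLT: solve 8×8 A·h = b for H (H[2,2]=1):
  H  [+870.23657 -156.76780 +498.61012]
  H  [-411.79582 +633.96805 +275.56592]
  H  [-0.50199 -0.74904 +1.00000]
B = K⁻¹H; ‖b₁‖=1.447427, ‖b₂‖=1.447427; λ = 2/(‖b₁‖+‖b₂‖) = 0.690881, sign → tz>0 ⇒ λ=+0.690881
r₁ = λ·B[:,0] = (+0.89215,-0.28946,-0.34681); r₂ = λ·B[:,1] = (+0.07537,+0.85236,-0.51750)
r₃ = r₁×r₂ = (+0.44540,+0.43555,+0.78225); SVD([r₁ r₂ r₃]) → R = UVᵀ:
  R  [+0.89215 +0.07537 +0.44540]
  R  [-0.28946 +0.85236 +0.43555]
  R  [-0.34681 -0.51750 +0.78225]
t = (+0.14904, +0.01622, +0.69088) m
tr R = 2.526759; θ = arccos((tr R − 1)/2) = 0.702268 rad = 40.237°
axis k = ((R−Rᵀ)₃₂, (R−Rᵀ)₁₃, (R−Rᵀ)₂₁) / (2 sinθ) = (-0.737709, +0.613218, -0.282400)
rvec = θ·k = (-0.518069, +0.430643, -0.198320)

rvec=(-0.5181, 0.4306, -0.1983) tvec=(0.1490, 0.0162, 0.6909)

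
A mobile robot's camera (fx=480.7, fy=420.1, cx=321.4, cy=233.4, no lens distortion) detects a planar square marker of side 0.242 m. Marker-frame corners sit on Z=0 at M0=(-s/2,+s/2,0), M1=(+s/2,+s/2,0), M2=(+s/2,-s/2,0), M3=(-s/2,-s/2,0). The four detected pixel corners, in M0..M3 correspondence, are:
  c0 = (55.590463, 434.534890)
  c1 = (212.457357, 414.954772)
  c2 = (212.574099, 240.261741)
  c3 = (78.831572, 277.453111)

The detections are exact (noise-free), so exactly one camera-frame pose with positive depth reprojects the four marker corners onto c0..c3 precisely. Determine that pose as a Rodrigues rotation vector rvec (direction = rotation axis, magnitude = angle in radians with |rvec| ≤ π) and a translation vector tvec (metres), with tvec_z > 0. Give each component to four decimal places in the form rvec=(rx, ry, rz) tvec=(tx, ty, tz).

rvec=(-0.4231, 0.4122, -0.1948) tvec=(-0.2397, 0.1509, 0.6195)

Intrinsics K: fx=480.7, fy=420.1, cx=321.4, cy=233.4
Marker side s = 0.242 m; corners in marker frame (Z=0):
  M0 = (-0.1210, +0.1210, 0)
  M1 = (+0.1210, +0.1210, 0)
  M2 = (+0.1210, -0.1210, 0)
  M3 = (-0.1210, -0.1210, 0)
Detected image corners:
  c0 = (55.590463, 434.534890) px
  c1 = (212.457357, 414.954772) px
  c2 = (212.574099, 240.261741) px
  c3 = (78.831572, 277.453111) px
Planar DLT: solve 8×8 A·h = b for H (H[2,2]=1):
  H  [+518.20034 -149.75105 +135.44644]
  H  [-311.42533 +442.89466 +335.71012]
  H  [-0.55891 -0.70254 +1.00000]
B = K⁻¹H; ‖b₁‖=1.614126, ‖b₂‖=1.614126; λ = 2/(‖b₁‖+‖b₂‖) = 0.619530, sign → tz>0 ⇒ λ=+0.619530
r₁ = λ·B[:,0] = (+0.89937,-0.26689,-0.34626); r₂ = λ·B[:,1] = (+0.09801,+0.89496,-0.43525)
r₃ = r₁×r₂ = (+0.42605,+0.35751,+0.83106); SVD([r₁ r₂ r₃]) → R = UVᵀ:
  R  [+0.89937 +0.09801 +0.42605]
  R  [-0.26689 +0.89496 +0.35751]
  R  [-0.34626 -0.43525 +0.83106]
t = (-0.23966, +0.15088, +0.61953) m
tr R = 2.625397; θ = arccos((tr R − 1)/2) = 0.622028 rad = 35.640°
axis k = ((R−Rᵀ)₃₂, (R−Rᵀ)₁₃, (R−Rᵀ)₂₁) / (2 sinθ) = (-0.680264, +0.662720, -0.313118)
rvec = θ·k = (-0.423143, +0.412230, -0.194768)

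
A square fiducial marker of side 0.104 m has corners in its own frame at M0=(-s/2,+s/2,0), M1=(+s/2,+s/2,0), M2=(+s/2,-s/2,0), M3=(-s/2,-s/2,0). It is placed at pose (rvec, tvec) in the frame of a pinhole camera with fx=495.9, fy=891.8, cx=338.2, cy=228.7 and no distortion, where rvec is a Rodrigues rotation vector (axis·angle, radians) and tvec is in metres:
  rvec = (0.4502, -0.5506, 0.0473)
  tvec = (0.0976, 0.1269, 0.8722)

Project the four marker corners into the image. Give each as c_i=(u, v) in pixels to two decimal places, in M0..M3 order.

c0=(363.83, 411.66) c1=(410.20, 393.40) c2=(423.14, 305.97) c3=(375.27, 319.47)

Intrinsics K: fx=495.9, fy=891.8, cx=338.2, cy=228.7
Marker side s = 0.104 m; corners in marker frame (Z=0):
  M0 = (-0.0520, +0.0520, 0)
  M1 = (+0.0520, +0.0520, 0)
  M2 = (+0.0520, -0.0520, 0)
  M3 = (-0.0520, -0.0520, 0)
rvec = (0.4502, -0.5506, 0.0473), |rvec| = θ = 0.71280 rad = 40.840°
Rodrigues: sinθ=0.65395, 1−cosθ=0.24346; R = I + sinθ·[k]× + (1−cosθ)·[k]×²:
    [+0.85366 -0.16218 -0.49494]
    [-0.07539 +0.90181 -0.42551]
    [+0.51535 +0.40055 +0.75761]
t = (0.0976, 0.1269, 0.8722) m
M0: Pc = R·M0+t = (+0.04478, +0.17771, +0.86623); u = 495.9·(+0.04478)/0.86623 + 338.2 = 363.8338, v = 891.8·(+0.17771)/0.86623 + 228.7 = 411.6597
M1: Pc = R·M1+t = (+0.13356, +0.16987, +0.91983); u = 495.9·(+0.13356)/0.91983 + 338.2 = 410.2037, v = 891.8·(+0.16987)/0.91983 + 228.7 = 393.3979
M2: Pc = R·M2+t = (+0.15042, +0.07609, +0.87817); u = 495.9·(+0.15042)/0.87817 + 338.2 = 423.1437, v = 891.8·(+0.07609)/0.87817 + 228.7 = 305.9670
M3: Pc = R·M3+t = (+0.06164, +0.08393, +0.82457); u = 495.9·(+0.06164)/0.82457 + 338.2 = 375.2722, v = 891.8·(+0.08393)/0.82457 + 228.7 = 319.4685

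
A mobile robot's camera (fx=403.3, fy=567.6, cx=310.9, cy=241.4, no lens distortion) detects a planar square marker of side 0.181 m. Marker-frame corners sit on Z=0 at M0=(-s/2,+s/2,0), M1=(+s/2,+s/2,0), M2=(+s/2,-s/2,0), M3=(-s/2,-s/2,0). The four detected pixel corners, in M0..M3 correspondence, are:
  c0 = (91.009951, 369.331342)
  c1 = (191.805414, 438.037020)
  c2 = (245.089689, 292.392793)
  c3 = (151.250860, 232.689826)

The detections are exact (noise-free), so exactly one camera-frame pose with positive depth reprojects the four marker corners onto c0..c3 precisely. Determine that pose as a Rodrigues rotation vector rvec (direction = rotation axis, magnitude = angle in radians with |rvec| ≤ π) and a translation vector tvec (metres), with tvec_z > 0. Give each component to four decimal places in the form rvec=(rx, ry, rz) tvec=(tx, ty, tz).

Intrinsics K: fx=403.3, fy=567.6, cx=310.9, cy=241.4
Marker side s = 0.181 m; corners in marker frame (Z=0):
  M0 = (-0.0905, +0.0905, 0)
  M1 = (+0.0905, +0.0905, 0)
  M2 = (+0.0905, -0.0905, 0)
  M3 = (-0.0905, -0.0905, 0)
Detected image corners:
  c0 = (91.009951, 369.331342) px
  c1 = (191.805414, 438.037020) px
  c2 = (245.089689, 292.392793) px
  c3 = (151.250860, 232.689826) px
Planar DLT: solve 8×8 A·h = b for H (H[2,2]=1):
  H  [+513.65832 -394.41975 +170.40672]
  H  [+308.17433 +621.40212 +329.68517]
  H  [-0.13652 -0.47457 +1.00000]
B = K⁻¹H; ‖b₁‖=1.510352, ‖b₂‖=1.510352; λ = 2/(‖b₁‖+‖b₂‖) = 0.662097, sign → tz>0 ⇒ λ=+0.662097
r₁ = λ·B[:,0] = (+0.91295,+0.39792,-0.09039); r₂ = λ·B[:,1] = (-0.40530,+0.85849,-0.31421)
r₃ = r₁×r₂ = (-0.04743,+0.32350,+0.94504); SVD([r₁ r₂ r₃]) → R = UVᵀ:
  R  [+0.91295 -0.40530 -0.04743]
  R  [+0.39792 +0.85849 +0.32350]
  R  [-0.09039 -0.31421 +0.94504]
t = (-0.23065, +0.10298, +0.66210) m
tr R = 2.716485; θ = arccos((tr R − 1)/2) = 0.538961 rad = 30.880°
axis k = ((R−Rᵀ)₃₂, (R−Rᵀ)₁₃, (R−Rᵀ)₂₁) / (2 sinθ) = (-0.621252, +0.041851, +0.782493)
rvec = θ·k = (-0.334830, +0.022556, +0.421733)

rvec=(-0.3348, 0.0226, 0.4217) tvec=(-0.2306, 0.1030, 0.6621)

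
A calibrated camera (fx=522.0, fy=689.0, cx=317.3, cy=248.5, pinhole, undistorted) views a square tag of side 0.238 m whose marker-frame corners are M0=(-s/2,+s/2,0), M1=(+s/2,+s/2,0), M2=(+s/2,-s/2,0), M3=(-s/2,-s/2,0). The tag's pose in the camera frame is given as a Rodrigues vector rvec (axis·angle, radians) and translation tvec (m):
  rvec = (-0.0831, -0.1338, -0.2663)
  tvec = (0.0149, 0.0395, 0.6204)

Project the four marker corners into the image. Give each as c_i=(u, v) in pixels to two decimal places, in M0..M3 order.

Intrinsics K: fx=522.0, fy=689.0, cx=317.3, cy=248.5
Marker side s = 0.238 m; corners in marker frame (Z=0):
  M0 = (-0.1190, +0.1190, 0)
  M1 = (+0.1190, +0.1190, 0)
  M2 = (+0.1190, -0.1190, 0)
  M3 = (-0.1190, -0.1190, 0)
rvec = (-0.0831, -0.1338, -0.2663), |rvec| = θ = 0.30939 rad = 17.727°
Rodrigues: sinθ=0.30448, 1−cosθ=0.04748; R = I + sinθ·[k]× + (1−cosθ)·[k]×²:
    [+0.95594 +0.26759 -0.12070]
    [-0.25656 +0.96140 +0.09945]
    [+0.14265 -0.06411 +0.98769]
t = (0.0149, 0.0395, 0.6204) m
M0: Pc = R·M0+t = (-0.06701, +0.18444, +0.59580); u = 522.0·(-0.06701)/0.59580 + 317.3 = 258.5860, v = 689.0·(+0.18444)/0.59580 + 248.5 = 461.7894
M1: Pc = R·M1+t = (+0.16050, +0.12338, +0.62975); u = 522.0·(+0.16050)/0.62975 + 317.3 = 450.3393, v = 689.0·(+0.12338)/0.62975 + 248.5 = 383.4847
M2: Pc = R·M2+t = (+0.09681, -0.10544, +0.64500); u = 522.0·(+0.09681)/0.64500 + 317.3 = 395.6517, v = 689.0·(-0.10544)/0.64500 + 248.5 = 135.8715
M3: Pc = R·M3+t = (-0.13070, -0.04438, +0.61105); u = 522.0·(-0.13070)/0.61105 + 317.3 = 205.6477, v = 689.0·(-0.04438)/0.61105 + 248.5 = 198.4631

c0=(258.59, 461.79) c1=(450.34, 383.48) c2=(395.65, 135.87) c3=(205.65, 198.46)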